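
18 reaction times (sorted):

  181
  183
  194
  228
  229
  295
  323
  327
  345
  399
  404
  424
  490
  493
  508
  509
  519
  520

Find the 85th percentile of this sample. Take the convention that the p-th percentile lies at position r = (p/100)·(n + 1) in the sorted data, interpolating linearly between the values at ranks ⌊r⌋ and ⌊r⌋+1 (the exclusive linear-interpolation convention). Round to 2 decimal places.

510.50

n = 18.
r = (85/100)·(18 + 1) = 16.15.
Rank 16 is 509 and rank 17 is 519.
Interpolate: 509 + 0.15·(519 − 509) = 509 + 0.15·10 = 510.5.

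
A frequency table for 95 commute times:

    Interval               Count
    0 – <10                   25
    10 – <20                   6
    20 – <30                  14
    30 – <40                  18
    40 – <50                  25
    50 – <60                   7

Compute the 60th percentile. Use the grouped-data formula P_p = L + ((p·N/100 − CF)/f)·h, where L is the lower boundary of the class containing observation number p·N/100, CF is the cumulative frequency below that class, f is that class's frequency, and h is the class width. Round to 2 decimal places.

36.67

N = 95; target position k = 60/100 · 95 = 57.
Cumulative frequencies: 25, 31, 45, 63, 88, 95.
Observation 57 falls in the class 30 – <40.
L = 30, CF = 45, f = 18, h = 10.
P60 = 30 + ((57 − 45)/18)·10 = 30 + 6.66667 = 36.6667.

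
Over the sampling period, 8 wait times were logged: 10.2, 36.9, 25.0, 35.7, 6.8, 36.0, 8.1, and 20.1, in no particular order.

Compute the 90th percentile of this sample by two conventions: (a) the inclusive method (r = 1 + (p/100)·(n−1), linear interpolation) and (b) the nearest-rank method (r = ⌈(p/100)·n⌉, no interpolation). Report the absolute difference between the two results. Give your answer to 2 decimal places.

Sorted: 6.8, 8.1, 10.2, 20.1, 25.0, 35.7, 36.0, 36.9.
n = 8.
(a) r = 7.3; between ranks 7 (36.0) and 8 (36.9): 36.27.
(b) the nearest-rank method: rank 8 → 36.9.
|36.27 − 36.9| = 0.63.

0.63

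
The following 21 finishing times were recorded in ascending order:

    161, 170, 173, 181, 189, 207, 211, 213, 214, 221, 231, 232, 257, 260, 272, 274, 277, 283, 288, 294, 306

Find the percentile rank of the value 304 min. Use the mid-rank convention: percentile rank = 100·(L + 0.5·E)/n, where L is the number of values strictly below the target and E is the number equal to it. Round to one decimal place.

95.2

Count below 304: L = 20; count equal: E = 0; n = 21.
Percentile rank = 100·(20 + 0.5·0)/21 = 100·20/21 = 95.24.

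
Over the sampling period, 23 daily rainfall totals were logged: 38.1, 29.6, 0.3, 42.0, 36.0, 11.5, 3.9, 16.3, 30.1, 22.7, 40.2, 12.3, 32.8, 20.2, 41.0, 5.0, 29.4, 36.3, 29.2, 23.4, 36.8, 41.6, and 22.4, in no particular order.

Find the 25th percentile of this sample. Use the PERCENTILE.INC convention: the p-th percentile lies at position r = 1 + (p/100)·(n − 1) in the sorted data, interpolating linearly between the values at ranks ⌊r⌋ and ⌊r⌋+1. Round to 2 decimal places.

18.25

Sorted: 0.3, 3.9, 5.0, 11.5, 12.3, 16.3, 20.2, 22.4, 22.7, 23.4, 29.2, 29.4, 29.6, 30.1, 32.8, 36.0, 36.3, 36.8, 38.1, 40.2, 41.0, 41.6, 42.0.
n = 23.
r = 1 + (25/100)·(23 − 1) = 1 + 5.5 = 6.5.
Rank 6 is 16.3 and rank 7 is 20.2.
Interpolate: 16.3 + 0.5·(20.2 − 16.3) = 16.3 + 0.5·3.9 = 18.25.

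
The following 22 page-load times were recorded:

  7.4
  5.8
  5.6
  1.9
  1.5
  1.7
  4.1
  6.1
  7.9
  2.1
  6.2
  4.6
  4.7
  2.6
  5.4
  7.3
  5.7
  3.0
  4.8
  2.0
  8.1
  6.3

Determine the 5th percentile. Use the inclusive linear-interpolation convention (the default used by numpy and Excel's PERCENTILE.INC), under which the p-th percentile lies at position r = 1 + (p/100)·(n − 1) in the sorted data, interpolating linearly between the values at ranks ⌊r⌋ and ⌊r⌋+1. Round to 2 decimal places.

Sorted: 1.5, 1.7, 1.9, 2.0, 2.1, 2.6, 3.0, 4.1, 4.6, 4.7, 4.8, 5.4, 5.6, 5.7, 5.8, 6.1, 6.2, 6.3, 7.3, 7.4, 7.9, 8.1.
n = 22.
r = 1 + (5/100)·(22 − 1) = 1 + 1.05 = 2.05.
Rank 2 is 1.7 and rank 3 is 1.9.
Interpolate: 1.7 + 0.05·(1.9 − 1.7) = 1.7 + 0.05·0.2 = 1.71.

1.71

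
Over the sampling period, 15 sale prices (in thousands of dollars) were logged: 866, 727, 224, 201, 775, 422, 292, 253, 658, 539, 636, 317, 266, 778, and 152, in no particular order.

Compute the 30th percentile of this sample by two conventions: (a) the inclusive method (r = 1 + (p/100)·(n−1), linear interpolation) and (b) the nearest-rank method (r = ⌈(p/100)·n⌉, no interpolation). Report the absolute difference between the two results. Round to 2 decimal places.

Sorted: 152, 201, 224, 253, 266, 292, 317, 422, 539, 636, 658, 727, 775, 778, 866.
n = 15.
(a) r = 5.2; between ranks 5 (266) and 6 (292): 271.2.
(b) the nearest-rank method: rank 5 → 266.
|271.2 − 266| = 5.2.

5.20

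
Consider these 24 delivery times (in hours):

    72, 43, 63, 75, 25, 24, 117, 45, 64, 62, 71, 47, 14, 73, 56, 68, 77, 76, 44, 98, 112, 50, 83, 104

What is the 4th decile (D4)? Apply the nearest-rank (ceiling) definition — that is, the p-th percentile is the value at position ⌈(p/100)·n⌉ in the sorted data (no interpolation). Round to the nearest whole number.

Sorted: 14, 24, 25, 43, 44, 45, 47, 50, 56, 62, 63, 64, 68, 71, 72, 73, 75, 76, 77, 83, 98, 104, 112, 117.
n = 24.
Position = ⌈40/100 · 24⌉ = ⌈9.6⌉ = 10.
The value at rank 10 is 62.

62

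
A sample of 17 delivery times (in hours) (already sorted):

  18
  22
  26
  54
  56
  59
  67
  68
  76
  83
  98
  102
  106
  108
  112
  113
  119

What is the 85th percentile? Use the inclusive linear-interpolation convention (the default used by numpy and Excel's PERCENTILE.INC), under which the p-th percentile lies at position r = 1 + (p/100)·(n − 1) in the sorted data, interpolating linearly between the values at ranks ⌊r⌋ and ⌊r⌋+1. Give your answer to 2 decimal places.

n = 17.
r = 1 + (85/100)·(17 − 1) = 1 + 13.6 = 14.6.
Rank 14 is 108 and rank 15 is 112.
Interpolate: 108 + 0.6·(112 − 108) = 108 + 0.6·4 = 110.4.

110.40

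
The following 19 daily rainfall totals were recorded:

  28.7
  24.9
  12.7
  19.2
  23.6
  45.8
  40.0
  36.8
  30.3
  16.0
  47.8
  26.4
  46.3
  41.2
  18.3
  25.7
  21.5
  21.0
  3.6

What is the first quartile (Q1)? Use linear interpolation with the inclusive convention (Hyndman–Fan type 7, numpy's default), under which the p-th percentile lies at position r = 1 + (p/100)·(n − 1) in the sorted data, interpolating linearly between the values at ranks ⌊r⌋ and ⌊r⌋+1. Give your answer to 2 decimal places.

Sorted: 3.6, 12.7, 16.0, 18.3, 19.2, 21.0, 21.5, 23.6, 24.9, 25.7, 26.4, 28.7, 30.3, 36.8, 40.0, 41.2, 45.8, 46.3, 47.8.
n = 19.
r = 1 + (25/100)·(19 − 1) = 1 + 4.5 = 5.5.
Rank 5 is 19.2 and rank 6 is 21.0.
Interpolate: 19.2 + 0.5·(21.0 − 19.2) = 19.2 + 0.5·1.8 = 20.1.

20.10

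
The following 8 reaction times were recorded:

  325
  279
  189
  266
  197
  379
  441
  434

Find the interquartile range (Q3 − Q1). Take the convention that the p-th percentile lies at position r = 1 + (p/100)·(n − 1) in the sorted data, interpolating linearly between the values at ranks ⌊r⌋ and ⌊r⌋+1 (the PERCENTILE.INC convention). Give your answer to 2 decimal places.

144.00

Sorted: 189, 197, 266, 279, 325, 379, 434, 441.
n = 8.
P25: r = 2.75; ranks 2–3 are 197, 266; interpolating gives 248.75.
P75: r = 6.25; ranks 6–7 are 379, 434; interpolating gives 392.75.
Difference: 392.75 − 248.75 = 144.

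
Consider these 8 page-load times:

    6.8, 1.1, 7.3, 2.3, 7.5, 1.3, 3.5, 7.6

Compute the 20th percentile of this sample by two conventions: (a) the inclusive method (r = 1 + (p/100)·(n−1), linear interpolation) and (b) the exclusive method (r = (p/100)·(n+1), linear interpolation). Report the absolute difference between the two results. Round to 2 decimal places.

0.44

Sorted: 1.1, 1.3, 2.3, 3.5, 6.8, 7.3, 7.5, 7.6.
n = 8.
(a) r = 2.4; between ranks 2 (1.3) and 3 (2.3): 1.7.
(b) r = 1.8; between ranks 1 (1.1) and 2 (1.3): 1.26.
|1.7 − 1.26| = 0.44.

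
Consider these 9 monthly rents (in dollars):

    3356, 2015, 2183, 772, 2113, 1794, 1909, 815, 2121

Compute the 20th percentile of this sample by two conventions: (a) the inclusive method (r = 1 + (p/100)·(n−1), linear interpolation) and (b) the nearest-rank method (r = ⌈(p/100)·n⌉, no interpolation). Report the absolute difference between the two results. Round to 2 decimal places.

587.40

Sorted: 772, 815, 1794, 1909, 2015, 2113, 2121, 2183, 3356.
n = 9.
(a) r = 2.6; between ranks 2 (815) and 3 (1794): 1402.4.
(b) the nearest-rank method: rank 2 → 815.
|1402.4 − 815| = 587.4.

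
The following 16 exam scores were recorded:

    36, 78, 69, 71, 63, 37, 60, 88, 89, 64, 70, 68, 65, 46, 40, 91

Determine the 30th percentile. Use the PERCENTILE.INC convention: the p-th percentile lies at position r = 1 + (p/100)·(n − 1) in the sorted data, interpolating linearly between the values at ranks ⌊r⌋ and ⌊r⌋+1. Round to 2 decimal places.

61.50

Sorted: 36, 37, 40, 46, 60, 63, 64, 65, 68, 69, 70, 71, 78, 88, 89, 91.
n = 16.
r = 1 + (30/100)·(16 − 1) = 1 + 4.5 = 5.5.
Rank 5 is 60 and rank 6 is 63.
Interpolate: 60 + 0.5·(63 − 60) = 60 + 0.5·3 = 61.5.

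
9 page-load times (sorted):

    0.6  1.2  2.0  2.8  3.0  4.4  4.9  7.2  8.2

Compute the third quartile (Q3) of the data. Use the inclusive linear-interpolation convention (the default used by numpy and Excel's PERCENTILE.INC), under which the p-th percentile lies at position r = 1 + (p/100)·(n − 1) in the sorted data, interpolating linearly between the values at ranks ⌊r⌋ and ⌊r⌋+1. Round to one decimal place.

4.9

n = 9.
r = 1 + (75/100)·(9 − 1) = 1 + 6 = 7.
r is an integer, so P75 is the value at rank 7: 4.9.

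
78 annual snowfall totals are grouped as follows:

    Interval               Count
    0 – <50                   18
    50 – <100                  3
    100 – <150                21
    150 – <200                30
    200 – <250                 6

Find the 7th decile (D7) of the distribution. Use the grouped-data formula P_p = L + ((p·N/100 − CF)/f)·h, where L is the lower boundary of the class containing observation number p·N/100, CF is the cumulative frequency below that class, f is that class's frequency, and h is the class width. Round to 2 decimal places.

171.00

N = 78; target position k = 70/100 · 78 = 54.6.
Cumulative frequencies: 18, 21, 42, 72, 78.
Observation 54.6 falls in the class 150 – <200.
L = 150, CF = 42, f = 30, h = 50.
P70 = 150 + ((54.6 − 42)/30)·50 = 150 + 21 = 171.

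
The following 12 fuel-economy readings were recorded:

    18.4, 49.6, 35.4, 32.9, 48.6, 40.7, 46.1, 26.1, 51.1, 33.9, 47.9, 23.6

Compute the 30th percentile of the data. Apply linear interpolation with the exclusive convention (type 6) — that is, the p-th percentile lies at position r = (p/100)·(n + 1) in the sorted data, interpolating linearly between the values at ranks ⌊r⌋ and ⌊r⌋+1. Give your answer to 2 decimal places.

32.22

Sorted: 18.4, 23.6, 26.1, 32.9, 33.9, 35.4, 40.7, 46.1, 47.9, 48.6, 49.6, 51.1.
n = 12.
r = (30/100)·(12 + 1) = 3.9.
Rank 3 is 26.1 and rank 4 is 32.9.
Interpolate: 26.1 + 0.9·(32.9 − 26.1) = 26.1 + 0.9·6.8 = 32.22.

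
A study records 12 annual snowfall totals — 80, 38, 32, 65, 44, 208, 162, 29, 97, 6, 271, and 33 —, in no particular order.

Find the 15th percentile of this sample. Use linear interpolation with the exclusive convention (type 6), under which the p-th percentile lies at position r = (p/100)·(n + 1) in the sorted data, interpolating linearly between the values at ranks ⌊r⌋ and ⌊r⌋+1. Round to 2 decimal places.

Sorted: 6, 29, 32, 33, 38, 44, 65, 80, 97, 162, 208, 271.
n = 12.
r = (15/100)·(12 + 1) = 1.95.
Rank 1 is 6 and rank 2 is 29.
Interpolate: 6 + 0.95·(29 − 6) = 6 + 0.95·23 = 27.85.

27.85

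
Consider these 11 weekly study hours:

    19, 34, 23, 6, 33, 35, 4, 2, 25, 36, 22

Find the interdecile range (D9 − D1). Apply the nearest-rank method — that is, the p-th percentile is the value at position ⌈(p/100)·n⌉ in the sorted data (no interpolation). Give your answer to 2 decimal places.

Sorted: 2, 4, 6, 19, 22, 23, 25, 33, 34, 35, 36.
n = 11.
P10: rank ⌈10/100·11⌉ = 2 → 4.
P90: rank ⌈90/100·11⌉ = 10 → 35.
Difference: 35 − 4 = 31.

31.00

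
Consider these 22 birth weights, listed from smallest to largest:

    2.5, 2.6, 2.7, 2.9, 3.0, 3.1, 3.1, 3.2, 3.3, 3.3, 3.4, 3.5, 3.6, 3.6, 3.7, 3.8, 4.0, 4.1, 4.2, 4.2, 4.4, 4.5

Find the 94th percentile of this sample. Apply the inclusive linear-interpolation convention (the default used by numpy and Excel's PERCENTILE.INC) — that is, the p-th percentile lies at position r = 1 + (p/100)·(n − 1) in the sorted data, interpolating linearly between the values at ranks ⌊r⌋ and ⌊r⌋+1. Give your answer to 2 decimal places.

4.35

n = 22.
r = 1 + (94/100)·(22 − 1) = 1 + 19.74 = 20.74.
Rank 20 is 4.2 and rank 21 is 4.4.
Interpolate: 4.2 + 0.74·(4.4 − 4.2) = 4.2 + 0.74·0.2 = 4.348.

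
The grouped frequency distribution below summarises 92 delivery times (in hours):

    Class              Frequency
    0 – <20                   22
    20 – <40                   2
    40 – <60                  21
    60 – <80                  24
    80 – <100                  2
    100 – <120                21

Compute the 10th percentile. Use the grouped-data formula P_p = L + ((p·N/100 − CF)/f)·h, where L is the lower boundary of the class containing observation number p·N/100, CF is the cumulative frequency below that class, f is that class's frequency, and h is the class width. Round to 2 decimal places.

8.36

N = 92; target position k = 10/100 · 92 = 9.2.
Cumulative frequencies: 22, 24, 45, 69, 71, 92.
Observation 9.2 falls in the class 0 – <20.
L = 0, CF = 0, f = 22, h = 20.
P10 = 0 + ((9.2 − 0)/22)·20 = 0 + 8.36364 = 8.36364.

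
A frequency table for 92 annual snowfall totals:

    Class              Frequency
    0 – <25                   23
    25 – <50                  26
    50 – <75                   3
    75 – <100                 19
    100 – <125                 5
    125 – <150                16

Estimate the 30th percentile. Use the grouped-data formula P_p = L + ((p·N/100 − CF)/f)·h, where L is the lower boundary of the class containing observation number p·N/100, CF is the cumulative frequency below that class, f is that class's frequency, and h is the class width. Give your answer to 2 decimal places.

29.42

N = 92; target position k = 30/100 · 92 = 27.6.
Cumulative frequencies: 23, 49, 52, 71, 76, 92.
Observation 27.6 falls in the class 25 – <50.
L = 25, CF = 23, f = 26, h = 25.
P30 = 25 + ((27.6 − 23)/26)·25 = 25 + 4.42308 = 29.4231.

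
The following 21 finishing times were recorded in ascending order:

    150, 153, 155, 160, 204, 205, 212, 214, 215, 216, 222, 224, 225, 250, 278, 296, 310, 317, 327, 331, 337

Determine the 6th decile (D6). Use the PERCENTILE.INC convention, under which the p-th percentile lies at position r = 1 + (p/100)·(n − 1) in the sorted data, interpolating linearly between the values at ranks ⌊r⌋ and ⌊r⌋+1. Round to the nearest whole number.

225

n = 21.
r = 1 + (60/100)·(21 − 1) = 1 + 12 = 13.
r is an integer, so P60 is the value at rank 13: 225.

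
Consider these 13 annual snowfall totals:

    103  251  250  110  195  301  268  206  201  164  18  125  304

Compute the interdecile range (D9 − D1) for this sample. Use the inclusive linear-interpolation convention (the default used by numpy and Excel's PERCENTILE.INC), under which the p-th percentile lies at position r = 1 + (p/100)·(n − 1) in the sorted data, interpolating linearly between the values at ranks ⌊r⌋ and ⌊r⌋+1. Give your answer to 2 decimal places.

Sorted: 18, 103, 110, 125, 164, 195, 201, 206, 250, 251, 268, 301, 304.
n = 13.
P10: r = 2.2; ranks 2–3 are 103, 110; interpolating gives 104.4.
P90: r = 11.8; ranks 11–12 are 268, 301; interpolating gives 294.4.
Difference: 294.4 − 104.4 = 190.

190.00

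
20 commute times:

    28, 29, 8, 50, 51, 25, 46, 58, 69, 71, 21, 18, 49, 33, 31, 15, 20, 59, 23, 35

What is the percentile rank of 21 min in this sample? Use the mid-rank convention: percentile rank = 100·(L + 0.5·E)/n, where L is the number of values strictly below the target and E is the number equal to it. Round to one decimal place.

Sorted: 8, 15, 18, 20, 21, 23, 25, 28, 29, 31, 33, 35, 46, 49, 50, 51, 58, 59, 69, 71.
Count below 21: L = 4; count equal: E = 1; n = 20.
Percentile rank = 100·(4 + 0.5·1)/20 = 100·4.5/20 = 22.5.

22.5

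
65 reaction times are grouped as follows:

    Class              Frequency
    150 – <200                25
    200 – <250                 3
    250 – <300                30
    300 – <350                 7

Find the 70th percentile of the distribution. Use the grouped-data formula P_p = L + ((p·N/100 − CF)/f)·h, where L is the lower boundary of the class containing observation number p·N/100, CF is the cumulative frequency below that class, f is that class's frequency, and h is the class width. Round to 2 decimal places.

N = 65; target position k = 70/100 · 65 = 45.5.
Cumulative frequencies: 25, 28, 58, 65.
Observation 45.5 falls in the class 250 – <300.
L = 250, CF = 28, f = 30, h = 50.
P70 = 250 + ((45.5 − 28)/30)·50 = 250 + 29.1667 = 279.167.

279.17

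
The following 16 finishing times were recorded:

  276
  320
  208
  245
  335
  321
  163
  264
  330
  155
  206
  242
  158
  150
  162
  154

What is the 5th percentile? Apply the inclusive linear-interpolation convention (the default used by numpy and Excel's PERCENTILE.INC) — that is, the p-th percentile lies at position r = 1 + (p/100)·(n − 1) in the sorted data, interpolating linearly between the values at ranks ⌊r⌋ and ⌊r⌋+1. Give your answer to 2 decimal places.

Sorted: 150, 154, 155, 158, 162, 163, 206, 208, 242, 245, 264, 276, 320, 321, 330, 335.
n = 16.
r = 1 + (5/100)·(16 − 1) = 1 + 0.75 = 1.75.
Rank 1 is 150 and rank 2 is 154.
Interpolate: 150 + 0.75·(154 − 150) = 150 + 0.75·4 = 153.

153.00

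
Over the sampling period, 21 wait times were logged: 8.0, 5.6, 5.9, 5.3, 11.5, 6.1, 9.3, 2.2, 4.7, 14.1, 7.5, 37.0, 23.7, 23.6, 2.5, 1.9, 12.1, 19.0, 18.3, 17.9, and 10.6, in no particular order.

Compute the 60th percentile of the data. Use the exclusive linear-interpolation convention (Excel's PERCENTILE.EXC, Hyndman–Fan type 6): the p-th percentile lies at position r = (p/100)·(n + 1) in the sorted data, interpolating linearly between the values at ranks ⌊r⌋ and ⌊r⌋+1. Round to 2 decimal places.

Sorted: 1.9, 2.2, 2.5, 4.7, 5.3, 5.6, 5.9, 6.1, 7.5, 8.0, 9.3, 10.6, 11.5, 12.1, 14.1, 17.9, 18.3, 19.0, 23.6, 23.7, 37.0.
n = 21.
r = (60/100)·(21 + 1) = 13.2.
Rank 13 is 11.5 and rank 14 is 12.1.
Interpolate: 11.5 + 0.2·(12.1 − 11.5) = 11.5 + 0.2·0.6 = 11.62.

11.62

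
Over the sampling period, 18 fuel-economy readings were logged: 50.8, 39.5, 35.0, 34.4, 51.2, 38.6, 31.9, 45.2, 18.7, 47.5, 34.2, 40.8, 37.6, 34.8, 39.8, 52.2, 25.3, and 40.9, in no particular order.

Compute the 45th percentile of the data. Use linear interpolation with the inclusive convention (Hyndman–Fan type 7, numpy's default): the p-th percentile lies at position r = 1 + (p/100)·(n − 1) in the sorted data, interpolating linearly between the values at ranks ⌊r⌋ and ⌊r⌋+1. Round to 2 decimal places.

Sorted: 18.7, 25.3, 31.9, 34.2, 34.4, 34.8, 35.0, 37.6, 38.6, 39.5, 39.8, 40.8, 40.9, 45.2, 47.5, 50.8, 51.2, 52.2.
n = 18.
r = 1 + (45/100)·(18 − 1) = 1 + 7.65 = 8.65.
Rank 8 is 37.6 and rank 9 is 38.6.
Interpolate: 37.6 + 0.65·(38.6 − 37.6) = 37.6 + 0.65·1 = 38.25.

38.25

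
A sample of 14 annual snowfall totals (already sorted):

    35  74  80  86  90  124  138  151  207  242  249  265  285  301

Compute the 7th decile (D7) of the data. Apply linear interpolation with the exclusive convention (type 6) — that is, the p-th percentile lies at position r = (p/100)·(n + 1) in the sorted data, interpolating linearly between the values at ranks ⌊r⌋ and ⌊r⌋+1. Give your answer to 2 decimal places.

245.50

n = 14.
r = (70/100)·(14 + 1) = 10.5.
Rank 10 is 242 and rank 11 is 249.
Interpolate: 242 + 0.5·(249 − 242) = 242 + 0.5·7 = 245.5.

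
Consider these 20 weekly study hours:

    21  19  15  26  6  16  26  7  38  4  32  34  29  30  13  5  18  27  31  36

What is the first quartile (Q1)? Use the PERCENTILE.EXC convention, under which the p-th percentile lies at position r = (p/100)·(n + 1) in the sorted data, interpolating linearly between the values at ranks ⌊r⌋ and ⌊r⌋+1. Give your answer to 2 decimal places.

Sorted: 4, 5, 6, 7, 13, 15, 16, 18, 19, 21, 26, 26, 27, 29, 30, 31, 32, 34, 36, 38.
n = 20.
r = (25/100)·(20 + 1) = 5.25.
Rank 5 is 13 and rank 6 is 15.
Interpolate: 13 + 0.25·(15 − 13) = 13 + 0.25·2 = 13.5.

13.50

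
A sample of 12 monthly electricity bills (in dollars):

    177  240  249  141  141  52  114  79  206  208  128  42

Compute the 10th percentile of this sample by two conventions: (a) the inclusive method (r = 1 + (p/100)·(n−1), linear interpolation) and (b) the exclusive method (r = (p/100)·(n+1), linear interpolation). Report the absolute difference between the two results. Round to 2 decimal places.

Sorted: 42, 52, 79, 114, 128, 141, 141, 177, 206, 208, 240, 249.
n = 12.
(a) r = 2.1; between ranks 2 (52) and 3 (79): 54.7.
(b) r = 1.3; between ranks 1 (42) and 2 (52): 45.
|54.7 − 45| = 9.7.

9.70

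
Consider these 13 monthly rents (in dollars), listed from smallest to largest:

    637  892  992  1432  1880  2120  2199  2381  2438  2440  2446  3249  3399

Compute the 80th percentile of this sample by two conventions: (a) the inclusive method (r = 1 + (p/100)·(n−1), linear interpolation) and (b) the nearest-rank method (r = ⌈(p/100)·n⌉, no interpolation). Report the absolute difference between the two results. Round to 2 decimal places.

2.40

n = 13.
(a) r = 10.6; between ranks 10 (2440) and 11 (2446): 2443.6.
(b) the nearest-rank method: rank 11 → 2446.
|2443.6 − 2446| = 2.4.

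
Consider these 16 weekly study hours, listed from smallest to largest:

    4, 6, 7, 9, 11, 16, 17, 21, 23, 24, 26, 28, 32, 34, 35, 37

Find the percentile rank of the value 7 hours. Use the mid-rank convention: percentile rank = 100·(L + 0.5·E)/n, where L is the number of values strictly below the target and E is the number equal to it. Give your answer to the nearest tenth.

Count below 7: L = 2; count equal: E = 1; n = 16.
Percentile rank = 100·(2 + 0.5·1)/16 = 100·2.5/16 = 15.62.

15.6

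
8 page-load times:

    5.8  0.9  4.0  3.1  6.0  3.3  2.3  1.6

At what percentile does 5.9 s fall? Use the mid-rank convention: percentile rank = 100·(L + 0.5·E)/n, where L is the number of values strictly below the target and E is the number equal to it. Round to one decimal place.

87.5

Sorted: 0.9, 1.6, 2.3, 3.1, 3.3, 4.0, 5.8, 6.0.
Count below 5.9: L = 7; count equal: E = 0; n = 8.
Percentile rank = 100·(7 + 0.5·0)/8 = 100·7/8 = 87.5.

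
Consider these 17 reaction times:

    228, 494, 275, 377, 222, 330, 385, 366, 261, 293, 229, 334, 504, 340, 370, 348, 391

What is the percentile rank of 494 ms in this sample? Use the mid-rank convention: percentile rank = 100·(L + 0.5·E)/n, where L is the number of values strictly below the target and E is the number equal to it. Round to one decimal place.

Sorted: 222, 228, 229, 261, 275, 293, 330, 334, 340, 348, 366, 370, 377, 385, 391, 494, 504.
Count below 494: L = 15; count equal: E = 1; n = 17.
Percentile rank = 100·(15 + 0.5·1)/17 = 100·15.5/17 = 91.18.

91.2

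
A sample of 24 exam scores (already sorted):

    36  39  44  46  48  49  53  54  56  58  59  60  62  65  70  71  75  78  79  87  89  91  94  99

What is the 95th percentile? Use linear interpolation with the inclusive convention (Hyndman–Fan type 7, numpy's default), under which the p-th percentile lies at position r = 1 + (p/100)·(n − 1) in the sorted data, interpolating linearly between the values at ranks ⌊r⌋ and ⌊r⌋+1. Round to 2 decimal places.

n = 24.
r = 1 + (95/100)·(24 − 1) = 1 + 21.85 = 22.85.
Rank 22 is 91 and rank 23 is 94.
Interpolate: 91 + 0.85·(94 − 91) = 91 + 0.85·3 = 93.55.

93.55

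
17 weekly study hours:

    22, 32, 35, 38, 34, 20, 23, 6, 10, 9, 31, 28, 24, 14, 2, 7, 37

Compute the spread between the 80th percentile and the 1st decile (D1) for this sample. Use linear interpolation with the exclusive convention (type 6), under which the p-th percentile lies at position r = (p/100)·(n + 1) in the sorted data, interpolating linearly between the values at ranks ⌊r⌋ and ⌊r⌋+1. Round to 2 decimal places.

29.20

Sorted: 2, 6, 7, 9, 10, 14, 20, 22, 23, 24, 28, 31, 32, 34, 35, 37, 38.
n = 17.
P10: r = 1.8; ranks 1–2 are 2, 6; interpolating gives 5.2.
P80: r = 14.4; ranks 14–15 are 34, 35; interpolating gives 34.4.
Difference: 34.4 − 5.2 = 29.2.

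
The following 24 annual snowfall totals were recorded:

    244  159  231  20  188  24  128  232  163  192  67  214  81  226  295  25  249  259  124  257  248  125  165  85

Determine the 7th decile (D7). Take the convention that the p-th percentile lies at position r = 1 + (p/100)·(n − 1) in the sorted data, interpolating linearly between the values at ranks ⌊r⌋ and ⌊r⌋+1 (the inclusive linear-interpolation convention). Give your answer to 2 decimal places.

231.10

Sorted: 20, 24, 25, 67, 81, 85, 124, 125, 128, 159, 163, 165, 188, 192, 214, 226, 231, 232, 244, 248, 249, 257, 259, 295.
n = 24.
r = 1 + (70/100)·(24 − 1) = 1 + 16.1 = 17.1.
Rank 17 is 231 and rank 18 is 232.
Interpolate: 231 + 0.1·(232 − 231) = 231 + 0.1·1 = 231.1.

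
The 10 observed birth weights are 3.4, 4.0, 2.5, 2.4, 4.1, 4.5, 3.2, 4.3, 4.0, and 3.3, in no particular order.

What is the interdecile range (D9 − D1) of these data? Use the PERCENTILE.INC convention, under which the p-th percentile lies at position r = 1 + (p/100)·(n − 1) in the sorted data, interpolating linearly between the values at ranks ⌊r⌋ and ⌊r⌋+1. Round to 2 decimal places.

1.83

Sorted: 2.4, 2.5, 3.2, 3.3, 3.4, 4.0, 4.0, 4.1, 4.3, 4.5.
n = 10.
P10: r = 1.9; ranks 1–2 are 2.4, 2.5; interpolating gives 2.49.
P90: r = 9.1; ranks 9–10 are 4.3, 4.5; interpolating gives 4.32.
Difference: 4.32 − 2.49 = 1.83.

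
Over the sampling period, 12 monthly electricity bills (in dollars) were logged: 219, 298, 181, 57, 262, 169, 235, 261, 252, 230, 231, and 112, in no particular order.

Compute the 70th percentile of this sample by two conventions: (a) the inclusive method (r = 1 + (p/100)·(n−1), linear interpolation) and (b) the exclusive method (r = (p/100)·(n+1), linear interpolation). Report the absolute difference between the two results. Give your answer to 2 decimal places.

6.00

Sorted: 57, 112, 169, 181, 219, 230, 231, 235, 252, 261, 262, 298.
n = 12.
(a) r = 8.7; between ranks 8 (235) and 9 (252): 246.9.
(b) r = 9.1; between ranks 9 (252) and 10 (261): 252.9.
|246.9 − 252.9| = 6.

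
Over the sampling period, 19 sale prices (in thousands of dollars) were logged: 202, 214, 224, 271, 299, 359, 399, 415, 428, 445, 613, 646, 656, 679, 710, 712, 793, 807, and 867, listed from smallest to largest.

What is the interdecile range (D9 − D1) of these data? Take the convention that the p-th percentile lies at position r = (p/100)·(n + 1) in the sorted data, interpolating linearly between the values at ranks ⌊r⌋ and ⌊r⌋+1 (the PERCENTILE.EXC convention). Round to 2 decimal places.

593.00

n = 19.
P10: r = 2 (integer) → 214.
P90: r = 18 (integer) → 807.
Difference: 807 − 214 = 593.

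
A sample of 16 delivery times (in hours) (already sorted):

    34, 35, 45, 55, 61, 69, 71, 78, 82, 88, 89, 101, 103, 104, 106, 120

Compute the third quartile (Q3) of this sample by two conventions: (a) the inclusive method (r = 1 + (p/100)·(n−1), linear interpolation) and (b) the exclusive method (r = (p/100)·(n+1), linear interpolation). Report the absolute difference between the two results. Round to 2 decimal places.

n = 16.
(a) r = 12.25; between ranks 12 (101) and 13 (103): 101.5.
(b) r = 12.75; between ranks 12 (101) and 13 (103): 102.5.
|101.5 − 102.5| = 1.

1.00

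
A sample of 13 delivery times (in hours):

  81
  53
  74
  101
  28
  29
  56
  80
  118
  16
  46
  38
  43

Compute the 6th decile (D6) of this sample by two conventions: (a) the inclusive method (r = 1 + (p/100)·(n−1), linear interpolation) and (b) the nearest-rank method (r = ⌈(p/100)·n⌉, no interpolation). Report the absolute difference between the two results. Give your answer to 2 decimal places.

3.60

Sorted: 16, 28, 29, 38, 43, 46, 53, 56, 74, 80, 81, 101, 118.
n = 13.
(a) r = 8.2; between ranks 8 (56) and 9 (74): 59.6.
(b) the nearest-rank method: rank 8 → 56.
|59.6 − 56| = 3.6.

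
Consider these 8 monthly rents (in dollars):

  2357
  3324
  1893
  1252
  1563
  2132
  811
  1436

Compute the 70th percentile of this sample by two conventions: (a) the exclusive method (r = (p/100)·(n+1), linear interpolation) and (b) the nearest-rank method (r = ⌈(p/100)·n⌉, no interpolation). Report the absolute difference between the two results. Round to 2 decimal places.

Sorted: 811, 1252, 1436, 1563, 1893, 2132, 2357, 3324.
n = 8.
(a) r = 6.3; between ranks 6 (2132) and 7 (2357): 2199.5.
(b) the nearest-rank method: rank 6 → 2132.
|2199.5 − 2132| = 67.5.

67.50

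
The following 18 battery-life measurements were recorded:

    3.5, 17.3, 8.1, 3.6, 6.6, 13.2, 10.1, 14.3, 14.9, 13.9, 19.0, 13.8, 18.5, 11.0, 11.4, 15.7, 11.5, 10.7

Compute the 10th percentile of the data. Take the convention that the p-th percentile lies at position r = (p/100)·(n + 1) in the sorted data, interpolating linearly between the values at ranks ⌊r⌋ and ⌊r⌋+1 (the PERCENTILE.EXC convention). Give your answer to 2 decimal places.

Sorted: 3.5, 3.6, 6.6, 8.1, 10.1, 10.7, 11.0, 11.4, 11.5, 13.2, 13.8, 13.9, 14.3, 14.9, 15.7, 17.3, 18.5, 19.0.
n = 18.
r = (10/100)·(18 + 1) = 1.9.
Rank 1 is 3.5 and rank 2 is 3.6.
Interpolate: 3.5 + 0.9·(3.6 − 3.5) = 3.5 + 0.9·0.1 = 3.59.

3.59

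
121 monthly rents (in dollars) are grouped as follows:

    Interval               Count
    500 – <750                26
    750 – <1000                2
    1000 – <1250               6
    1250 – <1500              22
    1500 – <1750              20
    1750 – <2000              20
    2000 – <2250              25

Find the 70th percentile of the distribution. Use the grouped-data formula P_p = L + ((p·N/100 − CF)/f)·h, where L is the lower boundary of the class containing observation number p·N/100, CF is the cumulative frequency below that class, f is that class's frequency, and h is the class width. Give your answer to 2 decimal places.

N = 121; target position k = 70/100 · 121 = 84.7.
Cumulative frequencies: 26, 28, 34, 56, 76, 96, 121.
Observation 84.7 falls in the class 1750 – <2000.
L = 1750, CF = 76, f = 20, h = 250.
P70 = 1750 + ((84.7 − 76)/20)·250 = 1750 + 108.75 = 1858.75.

1858.75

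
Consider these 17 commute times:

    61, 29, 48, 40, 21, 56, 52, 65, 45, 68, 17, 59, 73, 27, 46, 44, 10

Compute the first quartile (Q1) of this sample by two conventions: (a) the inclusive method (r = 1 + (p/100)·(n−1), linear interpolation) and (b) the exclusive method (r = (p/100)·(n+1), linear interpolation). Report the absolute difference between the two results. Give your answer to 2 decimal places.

1.00

Sorted: 10, 17, 21, 27, 29, 40, 44, 45, 46, 48, 52, 56, 59, 61, 65, 68, 73.
n = 17.
(a) r = 5 → value at rank 5 = 29.
(b) r = 4.5; between ranks 4 (27) and 5 (29): 28.
|29 − 28| = 1.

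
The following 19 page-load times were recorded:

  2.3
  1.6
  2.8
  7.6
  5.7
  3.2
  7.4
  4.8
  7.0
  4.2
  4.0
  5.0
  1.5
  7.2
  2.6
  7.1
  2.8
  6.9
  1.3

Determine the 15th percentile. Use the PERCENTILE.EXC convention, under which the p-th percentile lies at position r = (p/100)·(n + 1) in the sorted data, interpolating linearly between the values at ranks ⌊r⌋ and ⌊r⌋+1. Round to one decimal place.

1.6

Sorted: 1.3, 1.5, 1.6, 2.3, 2.6, 2.8, 2.8, 3.2, 4.0, 4.2, 4.8, 5.0, 5.7, 6.9, 7.0, 7.1, 7.2, 7.4, 7.6.
n = 19.
r = (15/100)·(19 + 1) = 3.
r is an integer, so P15 is the value at rank 3: 1.6.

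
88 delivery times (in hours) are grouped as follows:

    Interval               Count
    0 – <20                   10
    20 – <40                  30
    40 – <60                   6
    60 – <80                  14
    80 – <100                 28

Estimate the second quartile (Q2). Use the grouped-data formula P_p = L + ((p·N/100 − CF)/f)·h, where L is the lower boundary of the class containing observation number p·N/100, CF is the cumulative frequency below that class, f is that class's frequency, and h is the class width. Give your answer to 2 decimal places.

53.33

N = 88; target position k = 50/100 · 88 = 44.
Cumulative frequencies: 10, 40, 46, 60, 88.
Observation 44 falls in the class 40 – <60.
L = 40, CF = 40, f = 6, h = 20.
P50 = 40 + ((44 − 40)/6)·20 = 40 + 13.3333 = 53.3333.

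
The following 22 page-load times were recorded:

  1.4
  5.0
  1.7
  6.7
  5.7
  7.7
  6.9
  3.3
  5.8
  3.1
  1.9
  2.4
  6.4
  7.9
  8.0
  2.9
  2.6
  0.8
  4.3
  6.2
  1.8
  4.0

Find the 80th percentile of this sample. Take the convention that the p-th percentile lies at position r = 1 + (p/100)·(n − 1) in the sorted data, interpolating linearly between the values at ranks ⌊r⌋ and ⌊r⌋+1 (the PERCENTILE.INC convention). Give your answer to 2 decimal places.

Sorted: 0.8, 1.4, 1.7, 1.8, 1.9, 2.4, 2.6, 2.9, 3.1, 3.3, 4.0, 4.3, 5.0, 5.7, 5.8, 6.2, 6.4, 6.7, 6.9, 7.7, 7.9, 8.0.
n = 22.
r = 1 + (80/100)·(22 − 1) = 1 + 16.8 = 17.8.
Rank 17 is 6.4 and rank 18 is 6.7.
Interpolate: 6.4 + 0.8·(6.7 − 6.4) = 6.4 + 0.8·0.3 = 6.64.

6.64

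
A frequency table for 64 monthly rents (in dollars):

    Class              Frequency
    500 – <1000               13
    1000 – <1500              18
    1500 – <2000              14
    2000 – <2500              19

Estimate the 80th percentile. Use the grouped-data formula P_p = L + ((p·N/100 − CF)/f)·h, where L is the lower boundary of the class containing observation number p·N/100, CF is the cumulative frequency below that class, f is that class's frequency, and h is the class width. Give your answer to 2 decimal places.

N = 64; target position k = 80/100 · 64 = 51.2.
Cumulative frequencies: 13, 31, 45, 64.
Observation 51.2 falls in the class 2000 – <2500.
L = 2000, CF = 45, f = 19, h = 500.
P80 = 2000 + ((51.2 − 45)/19)·500 = 2000 + 163.158 = 2163.16.

2163.16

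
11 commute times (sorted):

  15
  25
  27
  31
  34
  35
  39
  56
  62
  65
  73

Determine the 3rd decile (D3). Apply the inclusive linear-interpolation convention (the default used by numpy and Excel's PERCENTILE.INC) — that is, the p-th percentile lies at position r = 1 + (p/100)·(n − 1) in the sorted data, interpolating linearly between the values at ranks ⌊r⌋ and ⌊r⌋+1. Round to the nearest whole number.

31

n = 11.
r = 1 + (30/100)·(11 − 1) = 1 + 3 = 4.
r is an integer, so P30 is the value at rank 4: 31.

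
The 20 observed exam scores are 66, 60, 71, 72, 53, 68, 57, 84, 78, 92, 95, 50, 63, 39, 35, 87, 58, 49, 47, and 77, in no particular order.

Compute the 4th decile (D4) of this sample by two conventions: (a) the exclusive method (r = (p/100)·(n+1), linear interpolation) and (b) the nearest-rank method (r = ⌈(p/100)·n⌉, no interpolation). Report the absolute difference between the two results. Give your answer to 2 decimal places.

Sorted: 35, 39, 47, 49, 50, 53, 57, 58, 60, 63, 66, 68, 71, 72, 77, 78, 84, 87, 92, 95.
n = 20.
(a) r = 8.4; between ranks 8 (58) and 9 (60): 58.8.
(b) the nearest-rank method: rank 8 → 58.
|58.8 − 58| = 0.8.

0.80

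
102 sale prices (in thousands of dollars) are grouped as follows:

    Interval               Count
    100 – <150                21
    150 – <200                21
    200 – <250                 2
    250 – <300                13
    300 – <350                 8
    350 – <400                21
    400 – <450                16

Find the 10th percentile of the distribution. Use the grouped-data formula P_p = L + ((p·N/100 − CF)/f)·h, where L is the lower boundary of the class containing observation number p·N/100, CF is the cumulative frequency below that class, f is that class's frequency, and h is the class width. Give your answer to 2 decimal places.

124.29

N = 102; target position k = 10/100 · 102 = 10.2.
Cumulative frequencies: 21, 42, 44, 57, 65, 86, 102.
Observation 10.2 falls in the class 100 – <150.
L = 100, CF = 0, f = 21, h = 50.
P10 = 100 + ((10.2 − 0)/21)·50 = 100 + 24.2857 = 124.286.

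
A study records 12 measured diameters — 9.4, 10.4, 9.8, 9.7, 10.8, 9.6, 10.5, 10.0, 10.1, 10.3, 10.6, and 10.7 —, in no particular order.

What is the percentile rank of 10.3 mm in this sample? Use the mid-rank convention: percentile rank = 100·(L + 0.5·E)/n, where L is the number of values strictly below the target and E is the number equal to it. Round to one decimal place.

54.2

Sorted: 9.4, 9.6, 9.7, 9.8, 10.0, 10.1, 10.3, 10.4, 10.5, 10.6, 10.7, 10.8.
Count below 10.3: L = 6; count equal: E = 1; n = 12.
Percentile rank = 100·(6 + 0.5·1)/12 = 100·6.5/12 = 54.17.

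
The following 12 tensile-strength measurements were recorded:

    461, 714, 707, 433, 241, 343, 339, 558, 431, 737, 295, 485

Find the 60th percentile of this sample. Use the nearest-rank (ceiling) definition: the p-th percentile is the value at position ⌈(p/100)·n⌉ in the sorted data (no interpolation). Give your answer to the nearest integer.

485

Sorted: 241, 295, 339, 343, 431, 433, 461, 485, 558, 707, 714, 737.
n = 12.
Position = ⌈60/100 · 12⌉ = ⌈7.2⌉ = 8.
The value at rank 8 is 485.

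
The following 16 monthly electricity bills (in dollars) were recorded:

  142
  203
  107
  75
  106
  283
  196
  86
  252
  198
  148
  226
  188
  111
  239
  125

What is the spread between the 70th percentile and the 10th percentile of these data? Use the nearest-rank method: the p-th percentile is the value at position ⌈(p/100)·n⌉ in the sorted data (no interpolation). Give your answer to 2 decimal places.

Sorted: 75, 86, 106, 107, 111, 125, 142, 148, 188, 196, 198, 203, 226, 239, 252, 283.
n = 16.
P10: rank ⌈10/100·16⌉ = 2 → 86.
P70: rank ⌈70/100·16⌉ = 12 → 203.
Difference: 203 − 86 = 117.

117.00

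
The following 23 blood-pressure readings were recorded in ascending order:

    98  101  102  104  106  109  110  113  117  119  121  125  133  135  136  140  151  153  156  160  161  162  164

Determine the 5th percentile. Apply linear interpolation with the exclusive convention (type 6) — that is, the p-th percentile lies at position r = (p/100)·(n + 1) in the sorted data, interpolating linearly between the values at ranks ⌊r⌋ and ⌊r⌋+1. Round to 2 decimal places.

98.60

n = 23.
r = (5/100)·(23 + 1) = 1.2.
Rank 1 is 98 and rank 2 is 101.
Interpolate: 98 + 0.2·(101 − 98) = 98 + 0.2·3 = 98.6.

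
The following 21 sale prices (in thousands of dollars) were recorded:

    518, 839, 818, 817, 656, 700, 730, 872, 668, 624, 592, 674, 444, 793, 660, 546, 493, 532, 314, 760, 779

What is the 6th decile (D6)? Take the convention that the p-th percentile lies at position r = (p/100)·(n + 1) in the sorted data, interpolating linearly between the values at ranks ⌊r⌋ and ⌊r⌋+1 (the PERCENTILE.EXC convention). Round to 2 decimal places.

706.00

Sorted: 314, 444, 493, 518, 532, 546, 592, 624, 656, 660, 668, 674, 700, 730, 760, 779, 793, 817, 818, 839, 872.
n = 21.
r = (60/100)·(21 + 1) = 13.2.
Rank 13 is 700 and rank 14 is 730.
Interpolate: 700 + 0.2·(730 − 700) = 700 + 0.2·30 = 706.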